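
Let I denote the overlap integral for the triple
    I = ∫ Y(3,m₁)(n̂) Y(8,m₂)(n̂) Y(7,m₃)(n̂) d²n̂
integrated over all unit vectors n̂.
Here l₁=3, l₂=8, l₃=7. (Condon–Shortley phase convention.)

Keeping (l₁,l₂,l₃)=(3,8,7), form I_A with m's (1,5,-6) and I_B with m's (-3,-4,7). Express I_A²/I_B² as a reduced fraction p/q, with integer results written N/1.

6656/105

Same 3,8,7: normalisation and zero-m 3j drop out of the ratio.
A: Δ: 4! 2! 12! / 19! → 1/5290740; sum: t=1:−1/2874009600 t=2:+1/319334400 = 1/359251200; 3j²(3 8 7; 1 5 -6) = Δ·Π!·Σ² = 1664/101745  (sign -1)
B: Δ: 4! 2! 12! / 19! → 1/5290740; sum: t=4:+1/22992076800 = 1/22992076800; 3j²(3 8 7; -3 -4 7) = Δ·Π!·Σ² = 1/3876  (sign +1)
I_A²/I_B² = (1664/101745)/(1/3876) = 6656/105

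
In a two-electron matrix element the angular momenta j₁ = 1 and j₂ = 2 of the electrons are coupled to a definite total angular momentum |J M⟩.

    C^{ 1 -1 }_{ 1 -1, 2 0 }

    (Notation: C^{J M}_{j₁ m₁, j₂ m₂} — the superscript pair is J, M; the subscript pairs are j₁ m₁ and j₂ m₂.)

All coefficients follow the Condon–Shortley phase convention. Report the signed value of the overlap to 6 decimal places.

triangle: 2!·0!·2!/5! = 4/120
(j±m)!: 0!·2!·2!·2!·0!·2! = 16
prefactor² = (2J+1)·Δ·N² = 8/5
  k=2: +1/(2!·0!·0!·0!·0!·2!) = 1/4
Σ = 1/4  ⇒  CG² = 8/5·(1/4)² = 1/10
CG = +√(1/10) = +0.316228

+√(1/10) = +0.316228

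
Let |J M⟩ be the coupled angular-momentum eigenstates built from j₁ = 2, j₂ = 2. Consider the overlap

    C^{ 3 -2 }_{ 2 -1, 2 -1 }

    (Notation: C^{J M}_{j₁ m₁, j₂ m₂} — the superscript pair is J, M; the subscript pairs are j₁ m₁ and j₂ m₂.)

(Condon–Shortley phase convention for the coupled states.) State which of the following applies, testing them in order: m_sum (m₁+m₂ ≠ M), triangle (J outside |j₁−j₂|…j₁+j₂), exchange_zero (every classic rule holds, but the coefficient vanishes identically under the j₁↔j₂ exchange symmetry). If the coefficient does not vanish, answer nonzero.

exchange_zero

m-sum: m₁+m₂ = -1+(-1) = -2, M = -2  ✓
triangle: |j₁−j₂| = 0 ≤ J = 3 ≤ j₁+j₂ = 4  ✓
exchange: j₁=j₂ and m₁=m₂, and (−1)^(j₁+j₂−J) = (−1)^1 = −1 forces ⟨j₁m₁;j₂m₂|JM⟩ = −⟨j₂m₂;j₁m₁|JM⟩ = −⟨j₁m₁;j₂m₂|JM⟩ ⇒ the coefficient vanishes identically
Racah sum check: Σ_k collapses to 0 ⇒ CG = 0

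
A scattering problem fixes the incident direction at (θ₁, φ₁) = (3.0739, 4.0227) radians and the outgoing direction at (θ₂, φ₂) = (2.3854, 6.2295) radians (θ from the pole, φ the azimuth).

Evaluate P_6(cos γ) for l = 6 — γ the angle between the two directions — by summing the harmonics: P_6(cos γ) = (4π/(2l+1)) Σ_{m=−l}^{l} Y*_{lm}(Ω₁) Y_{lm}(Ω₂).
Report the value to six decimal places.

Expand P_6 via completeness: Σ_{m} conj(Y_{6,m}) at Ω₁ times Y_{6,m} at Ω₂ —
  m=-6: Y*=0.00000 - 0.00000j  Y=0.04782 + 0.01596j  product 0.00000 - 0.00000j
  m=-5: Y*=-0.00000 - 0.00000j  Y=-0.17852 - 0.04911j  product 0.00000 + 0.00000j
  m=-4: Y*=-0.00007 - 0.00003j  Y=0.37252 + 0.08125j  product -0.00002 - 0.00002j
  m=-3: Y*=-0.00140 + 0.00076j  Y=-0.42626 - 0.06925j  product 0.00065 - 0.00023j
  m=-2: Y*=-0.00447 + 0.02309j  Y=0.10915 + 0.01176j  product -0.00076 + 0.00247j
  m=-1: Y*=0.13862 + 0.16807j  Y=0.33559 + 0.01803j  product 0.04349 + 0.05890j
  m=+0: Y*=0.96875 + 0.00000j  Y=-0.21710 + 0.00000j  product -0.21031 + 0.00000j
  m=+1: Y*=-0.13862 + 0.16807j  Y=-0.33559 + 0.01803j  product 0.04349 - 0.05890j
  m=+2: Y*=-0.00447 - 0.02309j  Y=0.10915 - 0.01176j  product -0.00076 - 0.00247j
  m=+3: Y*=0.00140 + 0.00076j  Y=0.42626 - 0.06925j  product 0.00065 + 0.00023j
  m=+4: Y*=-0.00007 + 0.00003j  Y=0.37252 - 0.08125j  product -0.00002 + 0.00002j
  m=+5: Y*=0.00000 - 0.00000j  Y=0.17852 - 0.04911j  product 0.00000 - 0.00000j
  m=+6: Y*=0.00000 + 0.00000j  Y=0.04782 - 0.01596j  product 0.00000 + 0.00000j
Total Σ_m = -0.12359 + 0.00000j. Multiply by 0.966644: -0.11947 + 0.00000j. P_6(cos γ) = -0.119471

-0.119471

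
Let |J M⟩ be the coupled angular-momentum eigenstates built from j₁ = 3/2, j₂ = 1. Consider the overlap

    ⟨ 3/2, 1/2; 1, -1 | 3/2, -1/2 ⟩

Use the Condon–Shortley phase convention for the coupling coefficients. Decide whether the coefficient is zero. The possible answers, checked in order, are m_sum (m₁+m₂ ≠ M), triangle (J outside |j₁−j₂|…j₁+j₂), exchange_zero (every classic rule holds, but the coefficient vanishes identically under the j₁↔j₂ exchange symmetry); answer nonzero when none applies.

nonzero

m-sum: m₁+m₂ = 1/2+(-1) = -1/2, M = -1/2  ✓
triangle: |j₁−j₂| = 1/2 ≤ J = 3/2 ≤ j₁+j₂ = 5/2  ✓
exchange: j₁≠j₂ or m₁≠m₂ — the exchange symmetry imposes no constraint here
value check: CG = +√(8/15) = +0.730297 ≠ 0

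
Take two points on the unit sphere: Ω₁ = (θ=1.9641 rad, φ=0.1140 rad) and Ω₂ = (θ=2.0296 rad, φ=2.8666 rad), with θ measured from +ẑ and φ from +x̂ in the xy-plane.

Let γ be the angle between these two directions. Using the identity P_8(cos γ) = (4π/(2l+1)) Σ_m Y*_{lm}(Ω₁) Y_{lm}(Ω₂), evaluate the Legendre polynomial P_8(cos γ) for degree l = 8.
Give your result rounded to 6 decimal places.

Expand P_8 via completeness: Σ_{m} conj(Y_{8,m}) at Ω₁ times Y_{8,m} at Ω₂ —
  m=-8: (0.16714 + 0.21590j) × (-0.12665 + 0.17402j) = -0.05874 + 0.00174j  (running Σ = -0.05874 + 0.00174j)
  m=-7: (-0.31637 - 0.32444j) × (-0.14747 + 0.39886j) = 0.17606 - 0.07834j  (running Σ = 0.11732 - 0.07660j)
  m=-6: (0.21794 + 0.17769j) × (-0.03003 + 0.37854j) = -0.07381 + 0.07717j  (running Σ = 0.04352 + 0.00057j)
  m=-5: (0.14055 + 0.09009j) × (-0.00235 - 0.01185j) = 0.00074 - 0.00188j  (running Σ = 0.04425 - 0.00131j)
  m=-4: (-0.31314 - 0.15359j) × (-0.15856 - 0.31152j) = 0.00181 + 0.12190j  (running Σ = 0.04606 + 0.12059j)
  m=-3: (-0.00561 - 0.00200j) × (-0.11337 - 0.12272j) = 0.00039 + 0.00091j  (running Σ = 0.04645 + 0.12151j)
  m=-2: (0.32572 + 0.07558j) × (0.23217 + 0.14234j) = 0.06486 + 0.06391j  (running Σ = 0.11132 + 0.18542j)
  m=-1: (-0.06015 - 0.00689j) × (0.21803 + 0.06152j) = -0.01269 - 0.00520j  (running Σ = 0.09862 + 0.18022j)
  m=0: (-0.32377 + 0.00000j) × (-0.24215 + 0.00000j) = 0.07840 + 0.00000j  (running Σ = 0.17703 + 0.18022j)
  m=1: (0.06015 - 0.00689j) × (-0.21803 + 0.06152j) = -0.01269 + 0.00520j  (running Σ = 0.16433 + 0.18542j)
  m=2: (0.32572 - 0.07558j) × (0.23217 - 0.14234j) = 0.06486 - 0.06391j  (running Σ = 0.22920 + 0.12151j)
  m=3: (0.00561 - 0.00200j) × (0.11337 - 0.12272j) = 0.00039 - 0.00091j  (running Σ = 0.22959 + 0.12059j)
  m=4: (-0.31314 + 0.15359j) × (-0.15856 + 0.31152j) = 0.00181 - 0.12190j  (running Σ = 0.23140 - 0.00131j)
  m=5: (-0.14055 + 0.09009j) × (0.00235 - 0.01185j) = 0.00074 + 0.00188j  (running Σ = 0.23213 + 0.00057j)
  m=6: (0.21794 - 0.17769j) × (-0.03003 - 0.37854j) = -0.07381 - 0.07717j  (running Σ = 0.15833 - 0.07660j)
  m=7: (0.31637 - 0.32444j) × (0.14747 + 0.39886j) = 0.17606 + 0.07834j  (running Σ = 0.33439 + 0.00174j)
  m=8: (0.16714 - 0.21590j) × (-0.12665 - 0.17402j) = -0.05874 - 0.00174j  (running Σ = 0.27565 - 0.00000j)
Accumulated sum 0.27565 - 0.00000j; after 4π/(2l+1) scaling, 0.20376 - 0.00000j ⇒ P_8 = 0.203760

0.203760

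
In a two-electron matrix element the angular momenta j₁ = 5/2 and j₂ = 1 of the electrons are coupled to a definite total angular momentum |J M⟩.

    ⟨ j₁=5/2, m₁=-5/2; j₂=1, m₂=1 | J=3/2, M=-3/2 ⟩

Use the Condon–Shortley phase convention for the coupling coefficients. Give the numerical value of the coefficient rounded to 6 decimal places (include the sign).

triangle: 2!·3!·0!/6! = 12/720
(j±m)!: 0!·5!·2!·0!·0!·3! = 1440
prefactor² = (2J+1)·Δ·N² = 96
  k=2: +1/(2!·0!·3!·0!·0!·0!) = 1/12
Σ = 1/12  ⇒  CG² = 96·(1/12)² = 2/3
CG = +√(2/3) = +0.816497

+√(2/3) = +0.816497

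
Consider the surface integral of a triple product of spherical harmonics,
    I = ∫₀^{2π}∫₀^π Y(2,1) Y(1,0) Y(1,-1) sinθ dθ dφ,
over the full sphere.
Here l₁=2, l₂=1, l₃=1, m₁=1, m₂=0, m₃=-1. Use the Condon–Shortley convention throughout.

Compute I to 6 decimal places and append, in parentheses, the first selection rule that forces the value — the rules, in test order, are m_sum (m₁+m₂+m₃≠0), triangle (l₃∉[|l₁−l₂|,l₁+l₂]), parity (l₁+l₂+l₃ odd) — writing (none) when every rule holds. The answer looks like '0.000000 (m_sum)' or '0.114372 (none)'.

m-sum 0 ✓  L=4 even ✓  1≤1≤3 ✓
Π(2lᵢ+1) = 5×3×3 = 45
triangle coeff Δ(2,1,1) = 1/30
Σ_t [1,1]: t=1:−1/1 = -1/1
(3j)²=2/15 [(2 1 1; 0 0 0)], sign=+1
Σ_t [1,1]: t=1:−1/2 = -1/2
(3j)²=1/10 [(2 1 1; 1 0 -1)], sign=-1
⇒ 4πI² = 3/5
I = (-1)√(3/5/(4π)) = -0.21850969
No selection rule forces the value: the integral is nonzero (none).

-0.218510 (none)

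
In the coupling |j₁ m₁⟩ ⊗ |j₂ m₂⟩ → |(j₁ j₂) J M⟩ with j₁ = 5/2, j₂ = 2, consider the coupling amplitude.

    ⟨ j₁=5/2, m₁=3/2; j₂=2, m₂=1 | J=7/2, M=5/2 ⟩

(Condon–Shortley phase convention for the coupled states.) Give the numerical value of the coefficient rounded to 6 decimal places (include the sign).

j₁+j₂−J=1  J+j₁−j₂=4  J−j₁+j₂=3  j₁+j₂+J+1=9
(j₁±m₁, j₂±m₂, J±M) = (4,1,3,1,6,1)
P² = 2304/7
sum k=0..1:
  [0] +1/36 = 1/36
  [1] −1/48 = -1/48
S = 1/144
C² = P²·S² = 1/63 ; C = +0.125988

+0.125988  (= +√(1/63))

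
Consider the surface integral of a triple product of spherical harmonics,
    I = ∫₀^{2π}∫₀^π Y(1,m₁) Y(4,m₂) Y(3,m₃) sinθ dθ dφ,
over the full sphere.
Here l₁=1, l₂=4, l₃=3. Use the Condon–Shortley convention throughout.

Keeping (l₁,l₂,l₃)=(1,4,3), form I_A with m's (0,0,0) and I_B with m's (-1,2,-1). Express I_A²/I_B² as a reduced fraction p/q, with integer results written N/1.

l's match ⇒ only the (l;m) 3-j factors differ between A and B.
A: triangle coeff Δ(1,4,3) = 1/252; Σ_t [1,1]: t=1:−1/36 = -1/36; (3j)²=4/63 [(1 4 3; 0 0 0)], sign=+1
B: triangle coeff Δ(1,4,3) = 1/252; Σ_t [2,2]: t=2:+1/96 = 1/96; (3j)²=5/84 [(1 4 3; -1 2 -1)], sign=+1
I_A²/I_B² = (4/63)/(5/84) = 16/15

16/15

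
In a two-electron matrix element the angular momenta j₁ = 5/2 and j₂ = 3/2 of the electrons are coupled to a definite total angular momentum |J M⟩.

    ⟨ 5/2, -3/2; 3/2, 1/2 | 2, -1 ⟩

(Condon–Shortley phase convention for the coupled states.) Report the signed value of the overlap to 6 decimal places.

triangle: 2!·3!·1!/7! = 12/5040
(j±m)!: 1!·4!·2!·1!·1!·3! = 288
prefactor² = (2J+1)·Δ·N² = 24/7
  k=1: −1/(1!·1!·3!·1!·0!·0!) = -1/6
  k=2: +1/(2!·0!·2!·0!·1!·1!) = 1/4
Σ = 1/12  ⇒  CG² = 24/7·(1/12)² = 1/42
CG = +√(1/42) = +0.154303

+0.154303  (= +√(1/42))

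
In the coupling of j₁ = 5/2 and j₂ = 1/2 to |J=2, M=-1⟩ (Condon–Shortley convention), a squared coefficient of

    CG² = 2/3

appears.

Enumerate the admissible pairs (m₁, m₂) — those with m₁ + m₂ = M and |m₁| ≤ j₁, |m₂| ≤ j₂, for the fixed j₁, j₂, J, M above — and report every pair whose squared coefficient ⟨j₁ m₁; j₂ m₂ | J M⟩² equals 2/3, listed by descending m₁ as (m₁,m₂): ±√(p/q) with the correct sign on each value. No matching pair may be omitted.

Admissible pairs with m₁+m₂ = M = -1: (-3/2,1/2), (-1/2,-1/2)
  (m₁,m₂)=(-1/2,-1/2): CG² = 1/3, CG = +√(1/3)
  (m₁,m₂)=(-3/2,1/2): CG² = 2/3, CG = −√(2/3)   ← matches the target
Pairs with CG² = 2/3: (-3/2,1/2): −√(2/3)

(-3/2,1/2): −√(2/3)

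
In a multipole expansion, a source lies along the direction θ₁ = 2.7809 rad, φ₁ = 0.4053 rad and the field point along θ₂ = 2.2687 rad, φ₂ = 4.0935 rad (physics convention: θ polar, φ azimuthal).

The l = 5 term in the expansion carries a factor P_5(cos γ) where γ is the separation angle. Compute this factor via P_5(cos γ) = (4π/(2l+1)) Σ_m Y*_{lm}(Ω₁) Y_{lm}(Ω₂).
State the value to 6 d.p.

0.304893

Expand P_5 via completeness: Σ_{m} conj(Y_{5,m}) at Ω₁ times Y_{5,m} at Ω₂ —
  [-5]  conj(Y_{5,-5})(Ω₁) = -0.00112 + 0.00228j ; Y_{5,-5}(Ω₂) = -0.00578 - 0.12242j ; Δ = 0.00029 + 0.00012j
  [-4]  conj(Y_{5,-4})(Ω₁) = 0.00107 - 0.02128j ; Y_{5,-4}(Ω₂) = 0.25557 - 0.20084j ; Δ = -0.00400 - 0.00565j
  [-3]  conj(Y_{5,-3})(Ω₁) = 0.03635 + 0.09809j ; Y_{5,-3}(Ω₂) = 0.40555 + 0.11920j ; Δ = 0.00305 + 0.04411j
  [-2]  conj(Y_{5,-2})(Ω₁) = -0.22134 - 0.23278j ; Y_{5,-2}(Ω₂) = 0.04992 + 0.14432j ; Δ = 0.02255 - 0.04356j
  [-1]  conj(Y_{5,-1})(Ω₁) = 0.50258 + 0.21564j ; Y_{5,-1}(Ω₂) = 0.17087 - 0.23990j ; Δ = 0.13761 - 0.08373j
  [+0]  conj(Y_{5,0})(Ω₁) = -0.21910 + 0.00000j ; Y_{5,0}(Ω₂) = 0.23773 + 0.00000j ; Δ = -0.05209 + 0.00000j
  [+1]  conj(Y_{5,1})(Ω₁) = -0.50258 + 0.21564j ; Y_{5,1}(Ω₂) = -0.17087 - 0.23990j ; Δ = 0.13761 + 0.08373j
  [+2]  conj(Y_{5,2})(Ω₁) = -0.22134 + 0.23278j ; Y_{5,2}(Ω₂) = 0.04992 - 0.14432j ; Δ = 0.02255 + 0.04356j
  [+3]  conj(Y_{5,3})(Ω₁) = -0.03635 + 0.09809j ; Y_{5,3}(Ω₂) = -0.40555 + 0.11920j ; Δ = 0.00305 - 0.04411j
  [+4]  conj(Y_{5,4})(Ω₁) = 0.00107 + 0.02128j ; Y_{5,4}(Ω₂) = 0.25557 + 0.20084j ; Δ = -0.00400 + 0.00565j
  [+5]  conj(Y_{5,5})(Ω₁) = 0.00112 + 0.00228j ; Y_{5,5}(Ω₂) = 0.00578 - 0.12242j ; Δ = 0.00029 - 0.00012j
Accumulated sum 0.26689 + 0.00000j; after 4π/(2l+1) scaling, 0.30489 + 0.00000j ⇒ P_5 = 0.304893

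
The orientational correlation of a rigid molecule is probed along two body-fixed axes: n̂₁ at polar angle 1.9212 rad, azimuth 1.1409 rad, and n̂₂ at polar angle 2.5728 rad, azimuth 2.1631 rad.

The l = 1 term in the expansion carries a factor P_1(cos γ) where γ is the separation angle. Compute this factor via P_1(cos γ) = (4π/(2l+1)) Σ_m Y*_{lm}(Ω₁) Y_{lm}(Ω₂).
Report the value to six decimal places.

0.553043

Summing Y*_{l m}(θ₁,φ₁)·Y_{l m}(θ₂,φ₂) over m ∈ [−1, 1]; prefactor 4π/(2·1+1) = 4.188790:
  m=-1: (0.135244, 0.294973) × (-0.103888, -0.154390) = (0.031491, -0.051525)  (running Σ = (0.031491, -0.051525))
  m=0: (-0.167726, -0.000000) × (-0.411673, 0.000000) = (0.069048, 0.000000)  (running Σ = (0.100539, -0.051525))
  m=1: (-0.135244, 0.294973) × (0.103888, -0.154390) = (0.031491, 0.051525)  (running Σ = (0.132029, 0.000000))
Accumulated sum (0.132029, 0.000000); after 4π/(2l+1) scaling, (0.553043, 0.000000) ⇒ P_1 = 0.553043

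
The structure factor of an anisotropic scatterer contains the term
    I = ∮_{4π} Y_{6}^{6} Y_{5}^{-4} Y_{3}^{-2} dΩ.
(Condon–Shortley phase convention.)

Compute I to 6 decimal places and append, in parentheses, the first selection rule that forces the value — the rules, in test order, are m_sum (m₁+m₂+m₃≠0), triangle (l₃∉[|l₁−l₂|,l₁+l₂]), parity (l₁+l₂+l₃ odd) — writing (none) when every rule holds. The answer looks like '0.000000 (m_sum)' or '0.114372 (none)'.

0.207001 (none)

Checks pass: Σm=0; 14 even; l₃=3∈[1,11].
(2·6+1)(2·5+1)(2·3+1) = 1001
Δ: 8! 4! 2! / 15! → 1/675675
sum: t=3:−1/8640 t=4:+1/2304 t=5:−1/8640 = 7/34560
3j²(6 5 3; 0 0 0) = Δ·Π!·Σ² = 7/429  (sign -1)
sum: t=0:+1/967680 = 1/967680
3j²(6 5 3; 6 -4 -2) = Δ·Π!·Σ² = 3/91  (sign -1)
combine: 4πI² = 1001·7/429·3/91 = 7/13
take √, sign +1: I = 0.20700098
No selection rule forces the value: the integral is nonzero (none).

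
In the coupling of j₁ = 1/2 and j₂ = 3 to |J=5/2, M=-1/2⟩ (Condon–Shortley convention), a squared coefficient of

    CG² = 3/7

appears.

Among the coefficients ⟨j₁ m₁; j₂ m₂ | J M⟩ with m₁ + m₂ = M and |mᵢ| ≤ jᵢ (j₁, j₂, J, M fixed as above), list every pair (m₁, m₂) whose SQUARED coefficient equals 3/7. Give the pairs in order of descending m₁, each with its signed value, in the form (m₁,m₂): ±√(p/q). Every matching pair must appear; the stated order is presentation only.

(-1/2,0): −√(3/7)

Admissible pairs with m₁+m₂ = M = -1/2: (-1/2,0), (1/2,-1)
  (m₁,m₂)=(1/2,-1): CG² = 4/7, CG = +√(4/7)
  (m₁,m₂)=(-1/2,0): CG² = 3/7, CG = −√(3/7)   ← matches the target
Pairs with CG² = 3/7: (-1/2,0): −√(3/7)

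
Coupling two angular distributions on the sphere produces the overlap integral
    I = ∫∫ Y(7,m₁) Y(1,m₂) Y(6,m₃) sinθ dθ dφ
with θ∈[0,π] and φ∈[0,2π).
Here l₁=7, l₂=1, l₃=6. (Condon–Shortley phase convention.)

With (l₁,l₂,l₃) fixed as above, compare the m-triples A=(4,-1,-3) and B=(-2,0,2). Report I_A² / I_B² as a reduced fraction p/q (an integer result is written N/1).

11/9

Shared (l₁,l₂,l₃)=(7,1,6): N and (l;000)² cancel in I_A²/I_B².
A: Δ = 2!·12!·0!/15! = 1/1365; Racah Σ t=0..0: t=0:+1/4354560 = 1/4354560; ⇒ 3j(7 1 6; 4 -1 -3)² = 11/273, sgn -1
B: Δ = 2!·12!·0!/15! = 1/1365; Racah Σ t=1..1: t=1:−1/967680 = -1/967680; ⇒ 3j(7 1 6; -2 0 2)² = 3/91, sgn -1
I_A²/I_B² = (11/273)/(3/91) = 11/9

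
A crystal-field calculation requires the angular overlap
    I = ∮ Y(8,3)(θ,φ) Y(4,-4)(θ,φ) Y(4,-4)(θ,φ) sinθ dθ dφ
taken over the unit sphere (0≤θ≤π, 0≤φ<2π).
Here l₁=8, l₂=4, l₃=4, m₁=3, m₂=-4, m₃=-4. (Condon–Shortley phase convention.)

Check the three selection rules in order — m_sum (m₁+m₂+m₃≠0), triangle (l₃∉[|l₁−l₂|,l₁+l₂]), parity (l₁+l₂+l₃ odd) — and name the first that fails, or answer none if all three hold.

m_sum

Σmᵢ = -5  ✗
l₃∈[|l₁−l₂|,l₁+l₂]=[4,12], have l₃=4
Σlᵢ = 16 ⇒ even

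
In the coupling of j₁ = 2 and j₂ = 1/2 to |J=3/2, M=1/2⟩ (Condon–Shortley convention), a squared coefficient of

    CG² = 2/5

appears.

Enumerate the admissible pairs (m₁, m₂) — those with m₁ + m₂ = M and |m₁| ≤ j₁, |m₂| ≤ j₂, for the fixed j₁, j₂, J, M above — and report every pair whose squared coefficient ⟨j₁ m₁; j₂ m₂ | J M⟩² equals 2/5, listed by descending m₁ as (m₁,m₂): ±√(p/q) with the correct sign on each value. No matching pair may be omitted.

Admissible pairs with m₁+m₂ = M = 1/2: (0,1/2), (1,-1/2)
  (m₁,m₂)=(1,-1/2): CG² = 3/5, CG = +√(3/5)
  (m₁,m₂)=(0,1/2): CG² = 2/5, CG = −√(2/5)   ← matches the target
Pairs with CG² = 2/5: (0,1/2): −√(2/5)

(0,1/2): −√(2/5)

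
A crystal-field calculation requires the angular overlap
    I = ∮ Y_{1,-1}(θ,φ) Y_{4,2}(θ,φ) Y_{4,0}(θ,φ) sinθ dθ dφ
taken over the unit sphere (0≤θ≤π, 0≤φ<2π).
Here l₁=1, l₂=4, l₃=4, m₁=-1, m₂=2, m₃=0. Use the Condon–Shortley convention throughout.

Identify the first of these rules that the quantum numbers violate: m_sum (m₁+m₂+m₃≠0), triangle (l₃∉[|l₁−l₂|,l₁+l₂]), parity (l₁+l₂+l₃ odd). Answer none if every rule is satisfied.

Σmᵢ = 1  ✗
l₃∈[|l₁−l₂|,l₁+l₂]=[3,5], have l₃=4
Σlᵢ = 9 ⇒ odd

m_sum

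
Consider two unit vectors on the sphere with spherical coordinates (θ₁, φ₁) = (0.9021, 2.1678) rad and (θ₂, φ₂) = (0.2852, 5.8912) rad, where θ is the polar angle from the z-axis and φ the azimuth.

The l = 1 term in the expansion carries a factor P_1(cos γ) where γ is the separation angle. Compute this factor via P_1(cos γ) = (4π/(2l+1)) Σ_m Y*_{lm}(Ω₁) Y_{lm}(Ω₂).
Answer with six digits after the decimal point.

Addition theorem: P_1(cos γ) = (4π/3) Σ_m Y*_{lm}(Ω₁) Y_{lm}(Ω₂), m = −1…1:
  m=-1: Y*=(-0.152395, 0.224194)  Y=(0.089832, 0.037134)  product (-0.022015, 0.014481)
  m=+0: Y*=(0.302916, -0.000000)  Y=(0.468866, 0.000000)  product (0.142027, 0.000000)
  m=+1: Y*=(0.152395, 0.224194)  Y=(-0.089832, 0.037134)  product (-0.022015, -0.014481)
Total Σ_m = (0.097996, 0.000000). Multiply by 4.188790: (0.410486, 0.000000). P_1(cos γ) = 0.410486

0.410486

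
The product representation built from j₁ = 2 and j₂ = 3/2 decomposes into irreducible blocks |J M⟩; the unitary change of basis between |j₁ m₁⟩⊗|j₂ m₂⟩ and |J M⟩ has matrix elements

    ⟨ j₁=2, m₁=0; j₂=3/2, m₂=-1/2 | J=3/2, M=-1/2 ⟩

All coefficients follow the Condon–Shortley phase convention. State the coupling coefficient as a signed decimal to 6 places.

j₁+j₂−J=2  J+j₁−j₂=2  J−j₁+j₂=1  j₁+j₂+J+1=6
(j₁±m₁, j₂±m₂, J±M) = (2,2,1,2,1,2)
P² = 16/45
sum k=0..1:
  [0] +1/4 = 1/4
  [1] −1/1 = -1
S = -3/4
C² = P²·S² = 1/5 ; C = -0.447214

−√(1/5) ≈ -0.447214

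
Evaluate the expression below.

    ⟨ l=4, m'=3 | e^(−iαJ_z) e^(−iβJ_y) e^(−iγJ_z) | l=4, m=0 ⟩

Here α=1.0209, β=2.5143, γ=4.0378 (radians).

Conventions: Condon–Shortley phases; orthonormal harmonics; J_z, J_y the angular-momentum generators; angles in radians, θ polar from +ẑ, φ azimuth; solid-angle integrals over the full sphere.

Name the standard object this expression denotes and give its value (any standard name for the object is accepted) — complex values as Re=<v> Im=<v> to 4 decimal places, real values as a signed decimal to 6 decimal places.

Wigner D-matrix element, Re=-0.2414 Im=-0.0191

This is a Wigner D-matrix element — the rotation-matrix element ⟨l m'| R(α,β,γ) |l m⟩ in the angular-momentum basis.
D^4_{3,0}(1.0209,2.5143,4.0378) = e^{-i·3·1.0209}·d^4_{3,0}(2.5143)·e^{-i·0·4.0378}. Compute d first:
With c≡cos(β/2)=0.308529 and s≡sin(β/2)=0.951215, N=[5040·1·24·24]^{1/2}=1703.830978
k∈{0,1} keeps every argument non-negative
  k=0: (−1)^3·1703.8310/(144)·0.3085^5·0.9512^3 = -0.028470
  k=1: (−1)^4·1703.8310/(144)·0.3085^3·0.9512^5 = +0.270611
d^4_{3,0}(2.5143) = -0.028470 +0.270611 = +0.242142
D = (-0.996890-0.078811i)·(+0.242142)·(+1.000000+0.000000i) = -0.241388-0.019083i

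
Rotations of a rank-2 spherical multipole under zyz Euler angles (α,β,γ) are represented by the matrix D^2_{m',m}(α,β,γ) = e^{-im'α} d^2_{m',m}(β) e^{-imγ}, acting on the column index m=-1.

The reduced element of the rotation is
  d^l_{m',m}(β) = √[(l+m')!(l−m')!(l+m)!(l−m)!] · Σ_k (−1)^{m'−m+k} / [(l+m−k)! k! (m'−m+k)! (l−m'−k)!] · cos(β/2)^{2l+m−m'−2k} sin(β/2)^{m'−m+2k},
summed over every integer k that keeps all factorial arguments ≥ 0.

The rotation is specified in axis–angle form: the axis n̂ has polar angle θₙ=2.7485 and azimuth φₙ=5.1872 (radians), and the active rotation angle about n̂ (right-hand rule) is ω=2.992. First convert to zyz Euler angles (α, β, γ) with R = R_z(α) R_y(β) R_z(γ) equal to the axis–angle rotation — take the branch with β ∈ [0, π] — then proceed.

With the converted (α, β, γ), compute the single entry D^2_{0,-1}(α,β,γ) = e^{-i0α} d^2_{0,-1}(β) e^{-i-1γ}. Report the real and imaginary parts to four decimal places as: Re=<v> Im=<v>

Re=-0.2350 Im=-0.5655

Axis–angle → zyz. n̂ = (sinθₙcosφₙ, sinθₙsinφₙ, cosθₙ) = (+0.175118, -0.340674, -0.923729), ω = 2.9920.
R = I cosω + sinω [n̂]ₓ + (1−cosω) n̂n̂ᵀ gives
  R = [-0.927842, +0.019018, -0.372489; -0.256318, -0.758010, +0.599768; -0.270944, +0.651965, +0.708189]
β = atan2(√(R₁₃²+R₂₃²), R₃₃) = 0.783867; α = atan2(R₂₃, R₁₃) mod 2π = 2.126554; γ = atan2(R₃₂, −R₃₁) mod 2π = 1.176932
D^2_{0,-1}(2.1266,0.7839,1.1769) = e^{-i·0·2.1266}·d^2_{0,-1}(0.7839)·e^{-i·-1·1.1769}. Compute d first:
Half-angle: c=0.924172, s=0.381976. N=√(2·2·1·6)=4.898979
The bounds max(0,m−m')=0 and min(l+m,l−m')=1 give 2 terms
  k=0: (−1)^1·4.8990/(2)·0.9242^3·0.3820^1 = -0.738534
  k=1: (−1)^2·4.8990/(2)·0.9242^1·0.3820^3 = +0.126164
d^2_{0,-1}(0.7839) = -0.738534 +0.126164 = -0.612370
Phases: e^{-i·(0)·2.1266}=+1.000000+0.000000i, e^{-i·(-1)·1.1769}=+0.383760+0.923433i ⇒ D=-0.235003-0.565482i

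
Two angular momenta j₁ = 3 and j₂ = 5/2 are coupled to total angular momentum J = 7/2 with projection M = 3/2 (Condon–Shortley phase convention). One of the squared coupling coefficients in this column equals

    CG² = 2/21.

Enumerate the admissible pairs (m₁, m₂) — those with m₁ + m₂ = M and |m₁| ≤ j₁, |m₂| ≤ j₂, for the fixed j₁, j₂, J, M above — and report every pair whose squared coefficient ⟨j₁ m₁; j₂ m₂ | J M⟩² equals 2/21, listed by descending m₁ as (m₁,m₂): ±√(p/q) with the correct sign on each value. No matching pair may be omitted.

Admissible pairs with m₁+m₂ = M = 3/2: (-1,5/2), (0,3/2), (1,1/2), (2,-1/2), (3,-3/2)
  (m₁,m₂)=(3,-3/2): CG² = 2/7, CG = +√(2/7)
  (m₁,m₂)=(2,-1/2): CG² = 2/21, CG = +√(2/21)   ← matches the target
  (m₁,m₂)=(1,1/2): CG² = 5/21, CG = −√(5/21)
  (m₁,m₂)=(0,3/2): CG² = 0/1, CG = 0
  (m₁,m₂)=(-1,5/2): CG² = 8/21, CG = +√(8/21)
Pairs with CG² = 2/21: (2,-1/2): +√(2/21)

(2,-1/2): +√(2/21)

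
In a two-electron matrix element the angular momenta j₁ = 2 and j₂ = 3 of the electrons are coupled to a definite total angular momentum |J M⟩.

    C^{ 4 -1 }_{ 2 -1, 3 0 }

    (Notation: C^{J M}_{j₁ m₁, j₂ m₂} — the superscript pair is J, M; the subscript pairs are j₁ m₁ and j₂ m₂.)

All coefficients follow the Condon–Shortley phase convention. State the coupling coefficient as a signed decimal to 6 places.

-0.462910  (= −√(3/14))

triangle: 1!×3!×5!/10! = 720/3628800
(j±m)!: 1!×3!×3!×3!×3!×5! = 155520
prefactor² = (2J+1)×Δ×N² = 1944/7
  k=0: +1/(0!×1!×3!×3!×0!×2!) = 1/72
  k=1: −1/(1!×0!×2!×2!×1!×3!) = -1/24
Σ = -1/36  ⇒  CG² = 1944/7×(-1/36)² = 3/14
CG = −√(3/14) = -0.462910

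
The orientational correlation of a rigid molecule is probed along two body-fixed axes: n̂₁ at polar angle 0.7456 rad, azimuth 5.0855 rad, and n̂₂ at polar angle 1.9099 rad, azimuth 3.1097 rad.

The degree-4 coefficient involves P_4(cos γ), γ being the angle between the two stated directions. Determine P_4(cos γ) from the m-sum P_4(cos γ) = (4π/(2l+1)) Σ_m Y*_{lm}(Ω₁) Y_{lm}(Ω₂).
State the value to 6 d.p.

Summing Y*_{l m}(θ₁,φ₁)·Y_{l m}(θ₂,φ₂) over m ∈ [−4, 4]; prefactor 4π/(2·4+1) = 1.396263:
  term(m=-4) = (-0.001614, 0.032771)   from Y*(Ω₁)=(0.007337, 0.093452), Y(Ω₂)=(0.347174, 0.044531)
  term(m=-3) = (-0.093985, 0.034925)   from Y*(Ω₁)=(-0.258358, 0.125268), Y(Ω₂)=(0.347604, 0.033360)
  term(m=-2) = (0.019782, 0.020780)   from Y*(Ω₁)=(-0.314081, -0.290388), Y(Ω₂)=(-0.066935, -0.004275)
  term(m=-1) = (-0.023882, 0.055707)   from Y*(Ω₁)=(0.066895, -0.170891), Y(Ω₂)=(-0.330104, -0.010531)
  term(m=+0) = (-0.003654, -0.000000)   from Y*(Ω₁)=(-0.316923, -0.000000), Y(Ω₂)=(0.011531, 0.000000)
  term(m=+1) = (-0.023882, -0.055707)   from Y*(Ω₁)=(-0.066895, -0.170891), Y(Ω₂)=(0.330104, -0.010531)
  term(m=+2) = (0.019782, -0.020780)   from Y*(Ω₁)=(-0.314081, 0.290388), Y(Ω₂)=(-0.066935, 0.004275)
  term(m=+3) = (-0.093985, -0.034925)   from Y*(Ω₁)=(0.258358, 0.125268), Y(Ω₂)=(-0.347604, 0.033360)
  term(m=+4) = (-0.001614, -0.032771)   from Y*(Ω₁)=(0.007337, -0.093452), Y(Ω₂)=(0.347174, -0.044531)
Accumulated sum (-0.203054, -0.000000); after 4π/(2l+1) scaling, (-0.283517, -0.000000) ⇒ P_4 = -0.283517

-0.283517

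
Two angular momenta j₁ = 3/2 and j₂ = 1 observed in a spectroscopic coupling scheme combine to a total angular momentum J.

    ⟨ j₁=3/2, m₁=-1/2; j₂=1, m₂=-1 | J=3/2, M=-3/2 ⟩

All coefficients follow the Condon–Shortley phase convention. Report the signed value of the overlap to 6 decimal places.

j₁+j₂−J=1  J+j₁−j₂=2  J−j₁+j₂=1  j₁+j₂+J+1=5
(j₁±m₁, j₂±m₂, J±M) = (1,2,0,2,0,3)
P² = 8/5
sum k=0..0:
  [0] +1/2 = 1/2
S = 1/2
C² = P²·S² = 2/5 ; C = +0.632456

+0.632456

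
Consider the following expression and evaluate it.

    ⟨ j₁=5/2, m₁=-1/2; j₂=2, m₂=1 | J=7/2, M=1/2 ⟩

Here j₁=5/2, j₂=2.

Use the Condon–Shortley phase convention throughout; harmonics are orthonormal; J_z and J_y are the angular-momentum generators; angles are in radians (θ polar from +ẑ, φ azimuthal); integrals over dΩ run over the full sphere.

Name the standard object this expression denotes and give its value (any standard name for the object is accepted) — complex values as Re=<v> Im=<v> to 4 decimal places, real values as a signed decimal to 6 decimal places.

Clebsch–Gordan coefficient, −√(14/45) ≈ -0.557773

This is a Clebsch–Gordan (vector-coupling) coefficient.
triangle: 1!·4!·3!/9! = 144/362880
(j±m)!: 2!·3!·3!·1!·4!·3! = 10368
prefactor² = (2J+1)·Δ·N² = 1152/35
  k=0: +1/(0!·1!·3!·3!·1!·0!) = 1/36
  k=1: −1/(1!·0!·2!·2!·2!·1!) = -1/8
Σ = -7/72  ⇒  CG² = 1152/35·(-7/72)² = 14/45
CG = −√(14/45) = -0.557773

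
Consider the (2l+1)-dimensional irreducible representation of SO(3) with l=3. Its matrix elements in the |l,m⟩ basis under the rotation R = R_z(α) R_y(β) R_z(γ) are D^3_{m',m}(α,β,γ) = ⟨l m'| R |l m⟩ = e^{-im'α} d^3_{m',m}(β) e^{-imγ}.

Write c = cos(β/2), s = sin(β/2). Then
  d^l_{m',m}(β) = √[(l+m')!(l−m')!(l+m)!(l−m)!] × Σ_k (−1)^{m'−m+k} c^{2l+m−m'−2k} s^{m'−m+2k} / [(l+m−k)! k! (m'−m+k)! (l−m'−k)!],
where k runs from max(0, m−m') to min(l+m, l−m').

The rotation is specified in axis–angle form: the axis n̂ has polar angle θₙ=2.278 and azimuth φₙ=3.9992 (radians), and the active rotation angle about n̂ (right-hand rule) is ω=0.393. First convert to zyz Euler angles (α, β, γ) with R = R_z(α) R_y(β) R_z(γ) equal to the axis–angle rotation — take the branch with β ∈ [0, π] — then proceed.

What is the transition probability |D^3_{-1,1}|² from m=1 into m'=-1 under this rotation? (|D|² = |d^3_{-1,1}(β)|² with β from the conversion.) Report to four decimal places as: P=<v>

P=0.0150

Axis–angle → zyz. n̂ = (sinθₙcosφₙ, sinθₙsinφₙ, cosθₙ) = (-0.497348, -0.574910, -0.649711), ω = 0.3930.
R = I cosω + sinω [n̂]ₓ + (1−cosω) n̂n̂ᵀ gives
  R = [+0.942622, +0.270612, -0.195534; -0.227016, +0.948962, +0.218941; +0.244802, -0.161989, +0.955945]
β = atan2(√(R₁₃²+R₂₃²), R₃₃) = 0.297933; α = atan2(R₂₃, R₁₃) mod 2π = 2.299781; γ = atan2(R₃₂, −R₃₁) mod 2π = 3.726159
D^3_{-1,1}(2.2998,0.2979,3.7262) = e^{-i·-1·2.2998}·d^3_{-1,1}(0.2979)·e^{-i·1·3.7262}. Compute d first:
With c≡cos(β/2)=0.988925 and s≡sin(β/2)=0.148416, N=[2·24·24·2]^{1/2}=48.000000
k: max(0,(1)−(-1))=2 … min(3+(1),3−(-1))=4
  k=2: (−1)^0·48.0000/(8)·0.9889^4·0.1484^2 = +0.126406
  k=3: (−1)^1·48.0000/(6)·0.9889^2·0.1484^4 = -0.003796
  k=4: (−1)^2·48.0000/(48)·0.9889^0·0.1484^6 = +0.000011
d^3_{-1,1}(0.2979) = +0.126406 -0.003796 +0.000011 = +0.122621
|D^3_{-1,1}|² = |d^3_{-1,1}(β)|² = (+0.122621)² = 0.015036 (the z-rotation phases have unit modulus)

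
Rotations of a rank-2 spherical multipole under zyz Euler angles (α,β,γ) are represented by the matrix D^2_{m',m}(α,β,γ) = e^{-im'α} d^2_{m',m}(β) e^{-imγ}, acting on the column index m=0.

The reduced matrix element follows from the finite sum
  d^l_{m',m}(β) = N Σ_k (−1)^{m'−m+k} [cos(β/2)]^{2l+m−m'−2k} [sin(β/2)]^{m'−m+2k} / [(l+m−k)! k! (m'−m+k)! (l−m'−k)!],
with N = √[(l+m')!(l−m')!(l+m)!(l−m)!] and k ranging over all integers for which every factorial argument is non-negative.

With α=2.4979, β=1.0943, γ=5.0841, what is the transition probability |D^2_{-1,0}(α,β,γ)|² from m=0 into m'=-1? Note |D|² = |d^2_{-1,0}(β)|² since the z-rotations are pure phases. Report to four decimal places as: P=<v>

Split into d^2_{-1,0}(β=1.0943) × two z-phases.
Half-angle: c=0.854011, s=0.520255. N=√(1·6·2·2)=4.898979
k: max(0,(0)−(-1))=1 … min(2+(0),2−(-1))=2
  k=1: (−1)^0·4.8990/(2)·0.8540^3·0.5203^1 = +0.793747
  k=2: (−1)^1·4.8990/(2)·0.8540^1·0.5203^3 = -0.294570
d^2_{-1,0}(1.0943) = +0.793747 -0.294570 = +0.499177
|D^2_{-1,0}|² = |d^2_{-1,0}(β)|² = (+0.499177)² = 0.249178 (the z-rotation phases have unit modulus)

P=0.2492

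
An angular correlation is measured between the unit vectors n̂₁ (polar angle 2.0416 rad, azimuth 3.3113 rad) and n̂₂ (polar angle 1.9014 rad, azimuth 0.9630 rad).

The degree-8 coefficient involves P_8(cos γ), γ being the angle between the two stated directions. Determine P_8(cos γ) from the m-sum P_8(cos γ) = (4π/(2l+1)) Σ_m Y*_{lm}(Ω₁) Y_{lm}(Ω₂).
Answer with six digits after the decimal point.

Summing Y*_{l m}(θ₁,φ₁)·Y_{l m}(θ₂,φ₂) over m ∈ [−8, 8]; prefactor 4π/(2·8+1) = 0.739198:
  [-8]  conj(Y_{8,-8})(Ω₁) = (0.043386, 0.200468) ; Y_{8,-8}(Ω₂) = (0.049334, -0.326461) ; Δ = (0.067586, -0.004274)
  [-7]  conj(Y_{8,-7})(Ω₁) = (0.155993, 0.387354) ; Y_{8,-7}(Ω₂) = (-0.406578, 0.200333) ; Δ = (-0.141023, -0.126239)
  [-6]  conj(Y_{8,-6})(Ω₁) = (0.206518, 0.334919) ; Y_{8,-6}(Ω₂) = (0.136940, 0.075735) ; Δ = (0.002915, 0.061505)
  [-5]  conj(Y_{8,-5})(Ω₁) = (0.011835, 0.013432) ; Y_{8,-5}(Ω₂) = (0.029052, 0.282132) ; Δ = (-0.003446, 0.003729)
  [-4]  conj(Y_{8,-4})(Ω₁) = (-0.265391, -0.214098) ; Y_{8,-4}(Ω₂) = (0.208949, -0.179746) ; Δ = (-0.093937, 0.002967)
  [-3]  conj(Y_{8,-3})(Ω₁) = (-0.171064, -0.095489) ; Y_{8,-3}(Ω₂) = (0.161065, 0.041572) ; Δ = (-0.023583, -0.022491)
  [-2]  conj(Y_{8,-2})(Ω₁) = (0.237126, 0.083724) ; Y_{8,-2}(Ω₂) = (-0.106059, -0.285923) ; Δ = (-0.001211, -0.076679)
  [-1]  conj(Y_{8,-1})(Ω₁) = (0.247812, 0.042464) ; Y_{8,-1}(Ω₂) = (0.063663, -0.091517) ; Δ = (0.019663, -0.019976)
  [+0]  conj(Y_{8,0})(Ω₁) = (-0.217792, -0.000000) ; Y_{8,0}(Ω₂) = (-0.309713, 0.000000) ; Δ = (0.067453, 0.000000)
  [+1]  conj(Y_{8,1})(Ω₁) = (-0.247812, 0.042464) ; Y_{8,1}(Ω₂) = (-0.063663, -0.091517) ; Δ = (0.019663, 0.019976)
  [+2]  conj(Y_{8,2})(Ω₁) = (0.237126, -0.083724) ; Y_{8,2}(Ω₂) = (-0.106059, 0.285923) ; Δ = (-0.001211, 0.076679)
  [+3]  conj(Y_{8,3})(Ω₁) = (0.171064, -0.095489) ; Y_{8,3}(Ω₂) = (-0.161065, 0.041572) ; Δ = (-0.023583, 0.022491)
  [+4]  conj(Y_{8,4})(Ω₁) = (-0.265391, 0.214098) ; Y_{8,4}(Ω₂) = (0.208949, 0.179746) ; Δ = (-0.093937, -0.002967)
  [+5]  conj(Y_{8,5})(Ω₁) = (-0.011835, 0.013432) ; Y_{8,5}(Ω₂) = (-0.029052, 0.282132) ; Δ = (-0.003446, -0.003729)
  [+6]  conj(Y_{8,6})(Ω₁) = (0.206518, -0.334919) ; Y_{8,6}(Ω₂) = (0.136940, -0.075735) ; Δ = (0.002915, -0.061505)
  [+7]  conj(Y_{8,7})(Ω₁) = (-0.155993, 0.387354) ; Y_{8,7}(Ω₂) = (0.406578, 0.200333) ; Δ = (-0.141023, 0.126239)
  [+8]  conj(Y_{8,8})(Ω₁) = (0.043386, -0.200468) ; Y_{8,8}(Ω₂) = (0.049334, 0.326461) ; Δ = (0.067586, 0.004274)
Total Σ_m = (-0.278618, 0.000000). Multiply by 0.739198: (-0.205954, 0.000000). P_8(cos γ) = -0.205954

-0.205954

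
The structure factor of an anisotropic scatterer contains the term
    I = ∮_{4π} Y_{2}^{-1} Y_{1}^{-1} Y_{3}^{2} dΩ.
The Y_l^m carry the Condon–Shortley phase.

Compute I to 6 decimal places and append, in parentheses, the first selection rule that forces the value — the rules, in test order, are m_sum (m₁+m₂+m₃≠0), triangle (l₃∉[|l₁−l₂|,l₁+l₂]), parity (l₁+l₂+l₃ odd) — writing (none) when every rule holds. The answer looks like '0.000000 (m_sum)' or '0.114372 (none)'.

Checks pass: Σm=0; 6 even; l₃=3∈[1,3].
(2·2+1)(2·1+1)(2·3+1) = 105
Δ: 0! 4! 2! / 7! → 1/105
sum: t=0:+1/4 = 1/4
3j²(2 1 3; 0 0 0) = Δ·Π!·Σ² = 3/35  (sign -1)
sum: t=0:+1/12 = 1/12
3j²(2 1 3; -1 -1 2) = Δ·Π!·Σ² = 2/21  (sign -1)
combine: 4πI² = 105·3/35·2/21 = 6/7
take √, sign +1: I = 0.26116903
No selection rule forces the value: the integral is nonzero (none).

0.261169 (none)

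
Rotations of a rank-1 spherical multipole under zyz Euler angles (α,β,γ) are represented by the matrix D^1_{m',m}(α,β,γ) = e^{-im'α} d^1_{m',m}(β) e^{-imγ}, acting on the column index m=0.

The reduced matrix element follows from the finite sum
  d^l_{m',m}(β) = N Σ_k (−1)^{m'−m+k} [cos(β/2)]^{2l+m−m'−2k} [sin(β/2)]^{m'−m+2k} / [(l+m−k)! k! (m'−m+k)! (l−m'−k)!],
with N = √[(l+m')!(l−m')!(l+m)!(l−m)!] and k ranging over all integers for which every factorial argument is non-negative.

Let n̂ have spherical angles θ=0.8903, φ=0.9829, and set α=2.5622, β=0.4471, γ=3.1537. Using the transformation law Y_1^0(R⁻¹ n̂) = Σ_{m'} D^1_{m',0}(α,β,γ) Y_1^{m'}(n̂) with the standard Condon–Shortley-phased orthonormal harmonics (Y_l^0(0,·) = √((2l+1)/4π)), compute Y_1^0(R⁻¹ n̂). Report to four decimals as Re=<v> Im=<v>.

Re=0.2758 Im=0.0000

Need the full column D^1_{m',0} for m'=−1..1 at α=2.5622, β=0.4471, γ=3.1537.
cos(β/2)=0.975117, sin(β/2)=0.221693
d^1_{-1,0}: single k=1 term ⇒ +0.305719;  D = -0.255825+0.167386i
d^1_{0,0}: k∈[0..1] ⇒ +0.950852 -0.049148 = +0.901705;  D = +0.901705+0.000000i
d^1_{1,0}: single k=0 term ⇒ -0.305719;  D = +0.255825+0.167386i
Y_1^{m'}(θ=0.8903,φ=0.9829) and Σ D·Y over m':
  (-0.2558+0.1674i)·(+0.1489-0.2235i)  (+0.9017+0.0000i)·(+0.3074+0.0000i)  (+0.2558+0.1674i)·(-0.1489-0.2235i)
Y_1^0(R⁻¹ n̂) = +0.275804+0.000000i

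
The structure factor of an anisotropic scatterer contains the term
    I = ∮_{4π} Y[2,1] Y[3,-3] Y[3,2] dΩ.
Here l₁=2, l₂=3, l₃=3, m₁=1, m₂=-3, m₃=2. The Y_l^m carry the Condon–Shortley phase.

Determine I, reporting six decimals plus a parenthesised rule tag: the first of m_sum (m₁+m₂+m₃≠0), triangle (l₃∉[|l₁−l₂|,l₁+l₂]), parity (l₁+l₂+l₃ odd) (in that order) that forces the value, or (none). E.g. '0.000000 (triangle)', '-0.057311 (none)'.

-0.210261 (none)

Rules hold: Σm=0, L=8 even, 1≤3≤5.
N = 5·7·7 = 245
Δ = 2!·2!·4!/9! = 1/3780
Racah Σ t=0..2: t=0:+1/24 t=1:−1/4 t=2:+1/24 = -1/6
⇒ 3j(2 3 3; 0 0 0)² = 4/105, sgn +1
Racah Σ t=0..0: t=0:+1/48 = 1/48
⇒ 3j(2 3 3; 1 -3 2)² = 5/84, sgn -1
4πI² = N·(3j₀)²·(3jₘ)² = 5/9
I = -1·√(0.555556/4π) = -0.21026104
No selection rule forces the value: the integral is nonzero (none).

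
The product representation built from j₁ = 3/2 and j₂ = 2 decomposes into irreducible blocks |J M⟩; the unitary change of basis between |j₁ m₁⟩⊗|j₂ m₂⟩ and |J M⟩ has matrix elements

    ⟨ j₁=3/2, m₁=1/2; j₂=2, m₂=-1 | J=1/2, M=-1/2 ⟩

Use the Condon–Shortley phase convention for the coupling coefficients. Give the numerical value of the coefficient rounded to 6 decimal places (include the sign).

√[2·3!0!1!/5! · 2!1!1!3!0!1!] = √(6/5)
  +(−1)^1/∏(1,2,0,0,0,1)! = -1/2  (running -1/2)
⟨..|..⟩ = √(6/5)·(-1/2) = -0.547723

-0.547723  (= −√(3/10))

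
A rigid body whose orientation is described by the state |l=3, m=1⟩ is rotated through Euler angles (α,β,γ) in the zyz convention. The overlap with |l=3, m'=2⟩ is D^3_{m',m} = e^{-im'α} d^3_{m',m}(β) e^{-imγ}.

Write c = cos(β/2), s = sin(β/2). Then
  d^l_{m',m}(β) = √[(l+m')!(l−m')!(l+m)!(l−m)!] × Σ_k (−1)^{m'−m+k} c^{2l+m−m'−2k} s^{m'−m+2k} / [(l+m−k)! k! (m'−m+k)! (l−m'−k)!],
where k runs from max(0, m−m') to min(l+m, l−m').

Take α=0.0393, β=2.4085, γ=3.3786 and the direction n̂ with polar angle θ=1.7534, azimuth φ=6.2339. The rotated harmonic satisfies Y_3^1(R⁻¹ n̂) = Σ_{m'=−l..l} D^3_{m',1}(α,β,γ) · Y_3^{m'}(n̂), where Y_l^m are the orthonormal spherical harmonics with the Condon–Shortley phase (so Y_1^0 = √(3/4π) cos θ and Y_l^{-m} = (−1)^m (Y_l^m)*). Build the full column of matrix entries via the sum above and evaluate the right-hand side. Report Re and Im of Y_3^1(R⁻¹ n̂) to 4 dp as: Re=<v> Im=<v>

Re=-0.4186 Im=0.0397

Need the full column D^3_{m',1} for m'=−3..3 at α=0.0393, β=2.4085, γ=3.3786.
cos(β/2)=0.358393, sin(β/2)=0.933571
d^3_{-3,1}: single k=4 term ⇒ +0.377880;  D = -0.375203+0.044902i
d^3_{-2,1}: k∈[3..4] ⇒ +0.236893 -0.803704 = -0.566811;  D = +0.559715-0.089412i
d^3_{-1,1}: k∈[2..4] ⇒ +0.086275 -0.780546 +0.662038 = -0.032233;  D = +0.031605-0.006331i
d^3_{0,1}: k∈[1..3] ⇒ +0.019122 -0.389254 +0.880413 = +0.510281;  D = -0.496016+0.119811i
d^3_{1,1}: k∈[0..2] ⇒ +0.002119 -0.115033 +0.585410 = +0.472495;  D = -0.454573+0.128899i
d^3_{2,1}: k∈[0..1] ⇒ -0.017456 +0.236893 = +0.219436;  D = -0.208598+0.068112i
d^3_{3,1}: single k=0 term ⇒ +0.055690;  D = -0.052220+0.019353i
Y_3^{m'}(θ=1.7534,φ=6.2339) and Σ D·Y over m':
  (-0.3752+0.0449i)·(+0.3924+0.0584i)  (+0.5597-0.0894i)·(-0.1786-0.0177i)  (+0.0316-0.0063i)·(-0.2651-0.0131i)  (-0.4960+0.1198i)·(+0.1921+0.0000i)  (-0.4546+0.1289i)·(+0.2651-0.0131i)  (-0.2086+0.0681i)·(-0.1786+0.0177i)  (-0.0522+0.0194i)·(-0.3924+0.0584i)
Y_3^1(R⁻¹ n̂) = -0.418565+0.039675i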